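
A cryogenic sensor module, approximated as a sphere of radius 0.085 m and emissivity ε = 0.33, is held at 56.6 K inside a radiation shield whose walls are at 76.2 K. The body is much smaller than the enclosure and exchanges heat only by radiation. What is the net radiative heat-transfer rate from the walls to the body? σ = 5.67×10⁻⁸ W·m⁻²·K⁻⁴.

For a small grey body in a large enclosure: P_net = εσA(T_body⁴ − T_wall⁴).
A = 4πr² = 0.09079 m²; T_body⁴ − T_wall⁴ = 1.026×10⁷ − 3.371×10⁷ = -2.345×10⁷ K⁴.
|P_net| = 0.33·5.67×10⁻⁸·0.09079·2.345×10⁷.

P_net ≈ 0.0398 W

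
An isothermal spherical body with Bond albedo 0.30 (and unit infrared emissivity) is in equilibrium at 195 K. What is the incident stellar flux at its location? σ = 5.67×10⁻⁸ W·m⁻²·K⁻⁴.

S ≈ 468 W/m²

(1−a)S·πr² = σ·4πr²·T⁴ ⇒ S = 4σT⁴/(1−a).
S = 4·5.67×10⁻⁸·1.446×10⁹/0.700.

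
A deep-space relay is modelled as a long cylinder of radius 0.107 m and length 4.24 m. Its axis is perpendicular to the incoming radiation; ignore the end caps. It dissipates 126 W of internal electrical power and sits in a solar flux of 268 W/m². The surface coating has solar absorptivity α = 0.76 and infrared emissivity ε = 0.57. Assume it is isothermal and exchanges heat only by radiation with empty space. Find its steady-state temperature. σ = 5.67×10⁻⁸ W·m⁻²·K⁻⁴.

At steady state, absorbed solar power + internal power = radiated power.
Absorbed: α·S·A_cross = 0.76·268·0.9074 = 184.8 W (cross-section 2rL).
Total input = 184.8 + 126 = 310.8 W.
Radiated: εσ·A_surf·T⁴ with A_surf = 2πrL = 2.851 m².
T⁴ = 310.8/(0.57·5.67×10⁻⁸·2.851) = 3.374×10⁹ K⁴.

T ≈ 241 K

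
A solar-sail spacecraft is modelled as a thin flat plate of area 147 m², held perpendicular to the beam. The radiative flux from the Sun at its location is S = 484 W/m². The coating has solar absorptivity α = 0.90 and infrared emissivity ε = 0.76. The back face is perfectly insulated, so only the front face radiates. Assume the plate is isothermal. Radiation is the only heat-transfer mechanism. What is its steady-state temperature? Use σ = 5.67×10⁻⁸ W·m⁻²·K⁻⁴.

T ≈ 317 K

At equilibrium, absorbed power = emitted power.
Absorbing cross-section = A = 147.0 m²; emitting surface = A = 147.0 m² (ratio 1).
αS·A_cross = εσ·A_surf·T⁴  ⇒  T⁴ = αS/(ε·1σ).
T⁴ = 0.900·484/(0.76·1·5.67×10⁻⁸) = 1.011×10¹⁰ K⁴.
T = (1.011×10¹⁰)^(1/4).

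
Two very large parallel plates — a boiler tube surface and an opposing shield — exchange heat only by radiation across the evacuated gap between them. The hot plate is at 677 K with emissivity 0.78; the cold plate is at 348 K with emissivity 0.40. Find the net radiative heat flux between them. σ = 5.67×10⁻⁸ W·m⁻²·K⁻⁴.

q ≈ 3980 W/m²

For two infinite grey parallel plates, q = σ(T₁⁴ − T₂⁴)/(1/ε₁ + 1/ε₂ − 1).
T₁⁴ − T₂⁴ = 2.101×10¹¹ − 1.467×10¹⁰ = 1.954×10¹¹ K⁴.
1/ε₁ + 1/ε₂ − 1 = 1.282 + 2.500 − 1 = 2.782.
q = 5.67×10⁻⁸ × 1.954×10¹¹ / 2.782.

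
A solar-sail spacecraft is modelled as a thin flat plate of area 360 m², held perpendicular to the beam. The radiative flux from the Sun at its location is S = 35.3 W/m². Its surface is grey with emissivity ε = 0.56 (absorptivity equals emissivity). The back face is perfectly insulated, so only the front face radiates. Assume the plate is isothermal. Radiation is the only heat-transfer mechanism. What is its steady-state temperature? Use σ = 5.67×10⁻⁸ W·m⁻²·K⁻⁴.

At equilibrium, absorbed power = emitted power.
Absorbing cross-section = A = 360.0 m²; emitting surface = A = 360.0 m² (ratio 1).
εS·A_cross = εσ·A_surf·T⁴  ⇒  T⁴ = S/(1σ)   (ε cancels).
T⁴ = 35.3/(1·5.67×10⁻⁸) = 6.226×10⁸ K⁴.
T = (6.226×10⁸)^(1/4).

T ≈ 158 K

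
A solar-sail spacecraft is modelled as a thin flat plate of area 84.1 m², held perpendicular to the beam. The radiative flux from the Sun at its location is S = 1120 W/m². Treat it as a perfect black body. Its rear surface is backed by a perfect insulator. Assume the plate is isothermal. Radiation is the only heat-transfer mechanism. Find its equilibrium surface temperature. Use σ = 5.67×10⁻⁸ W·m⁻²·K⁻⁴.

At equilibrium, absorbed power = emitted power.
Absorbing cross-section = A = 84.10 m²; emitting surface = A = 84.10 m² (ratio 1).
S·A_cross = εσ·A_surf·T⁴  ⇒  T⁴ = S/(1σ).
T⁴ = 1.00·1120/(1·5.67×10⁻⁸) = 1.975×10¹⁰ K⁴.
T = (1.975×10¹⁰)^(1/4).

T ≈ 375 K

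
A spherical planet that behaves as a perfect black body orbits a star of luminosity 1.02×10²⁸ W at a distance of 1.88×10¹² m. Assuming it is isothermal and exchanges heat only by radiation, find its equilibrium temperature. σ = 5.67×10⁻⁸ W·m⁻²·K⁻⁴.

First find the stellar flux at distance d: S = L/(4πd²) = 1.02×10²⁸/(4π·(1.88×10¹²)²) = 229.7 W/m².
For an isothermal sphere, absorbed (1−a)S·πr² = emitted σ·4πr²·T⁴, so T⁴ = (1−a)S/(4σ).
T⁴ = 1.00·229.7/(4·5.67×10⁻⁸) = 1.013×10⁹ K⁴.

T ≈ 178 K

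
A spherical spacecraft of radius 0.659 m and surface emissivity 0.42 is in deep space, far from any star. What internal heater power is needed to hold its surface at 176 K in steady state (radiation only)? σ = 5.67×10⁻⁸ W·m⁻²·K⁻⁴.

P = εσ·4πr²·T⁴.
4πr² = 5.457 m²; T⁴ = 9.595×10⁸ K⁴.
P = 0.42·5.67×10⁻⁸·5.457·9.595×10⁸.

P ≈ 125 W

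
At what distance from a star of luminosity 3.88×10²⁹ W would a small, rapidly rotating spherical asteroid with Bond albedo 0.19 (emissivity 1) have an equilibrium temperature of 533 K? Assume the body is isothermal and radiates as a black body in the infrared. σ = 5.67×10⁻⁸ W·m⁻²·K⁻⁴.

For an isothermal black-emitting sphere, (1−a)S·πr² = σ·4πr²·T⁴ ⇒ S = 4σT⁴/(1−a).
S = 4·5.67×10⁻⁸·(533)⁴/0.810 = 22600 W/m².
Flux falls as S = L/(4πd²), so d = √(L/(4πS)) = √(3.88×10²⁹/(4π·22600)).

d ≈ 1.17×10¹² m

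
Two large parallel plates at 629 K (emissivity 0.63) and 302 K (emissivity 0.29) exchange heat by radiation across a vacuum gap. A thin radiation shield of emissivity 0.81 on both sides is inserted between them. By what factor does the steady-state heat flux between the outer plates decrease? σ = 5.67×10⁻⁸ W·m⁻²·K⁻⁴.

factor ≈ 1.36

Without shield: q₀ = σΔ(T⁴)/(1/ε₁+1/ε₂−1) with denominator 4.036.
With shield the two gaps are in series; the resistances add: (1/ε₁+1/ε_s−1)+(1/ε_s+1/ε₂−1) = 1.822+3.683 = 5.505.
Heat-flux ratio q₀/q = 5.505/4.036.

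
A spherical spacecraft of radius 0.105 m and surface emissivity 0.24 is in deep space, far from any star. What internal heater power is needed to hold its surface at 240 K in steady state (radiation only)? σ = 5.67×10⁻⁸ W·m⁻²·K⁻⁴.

P ≈ 6.26 W

P = εσ·4πr²·T⁴.
4πr² = 0.1385 m²; T⁴ = 3.318×10⁹ K⁴.
P = 0.24·5.67×10⁻⁸·0.1385·3.318×10⁹.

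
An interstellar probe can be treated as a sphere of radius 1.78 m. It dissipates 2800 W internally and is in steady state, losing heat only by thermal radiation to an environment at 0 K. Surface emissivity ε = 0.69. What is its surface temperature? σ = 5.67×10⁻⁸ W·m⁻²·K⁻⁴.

Steady state: internal power = radiated power, P = εσA T⁴.
Radiating area A = 4πr² = 39.82 m².
T⁴ = P/(εσA) = 2800/(0.69·5.67×10⁻⁸·39.82) = 1.798×10⁹ K⁴.
T = (1.798×10⁹)^(1/4).

T ≈ 206 K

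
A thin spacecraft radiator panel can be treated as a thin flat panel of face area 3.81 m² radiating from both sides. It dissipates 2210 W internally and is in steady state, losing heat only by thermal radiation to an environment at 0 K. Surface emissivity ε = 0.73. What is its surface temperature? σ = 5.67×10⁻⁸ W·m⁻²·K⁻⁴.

T ≈ 289 K

Steady state: internal power = radiated power, P = εσA T⁴.
Radiating area A = 2·3.81 = 7.620 m².
T⁴ = P/(εσA) = 2210/(0.73·5.67×10⁻⁸·7.620) = 7.007×10⁹ K⁴.
T = (7.007×10⁹)^(1/4).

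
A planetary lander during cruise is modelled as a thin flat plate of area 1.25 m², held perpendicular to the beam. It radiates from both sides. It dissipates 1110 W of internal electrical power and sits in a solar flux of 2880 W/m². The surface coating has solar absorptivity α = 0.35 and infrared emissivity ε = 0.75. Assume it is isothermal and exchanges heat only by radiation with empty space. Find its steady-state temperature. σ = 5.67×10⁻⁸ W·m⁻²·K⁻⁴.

At steady state, absorbed solar power + internal power = radiated power.
Absorbed: α·S·A_cross = 0.35·2880·1.250 = 1260 W (cross-section A).
Total input = 1260 + 1110 = 2370 W.
Radiated: εσ·A_surf·T⁴ with A_surf = 2A = 2.500 m².
T⁴ = 2370/(0.75·5.67×10⁻⁸·2.500) = 2.229×10¹⁰ K⁴.

T ≈ 386 K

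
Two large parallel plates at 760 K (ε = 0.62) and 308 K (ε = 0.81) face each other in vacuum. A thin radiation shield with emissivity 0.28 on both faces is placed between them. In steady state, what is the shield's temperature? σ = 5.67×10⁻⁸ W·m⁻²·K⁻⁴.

T_s ≈ 636 K

In steady state the net flux on the hot side equals that on the cold side.
σ(T₁⁴−T_s⁴)/D₁ = σ(T_s⁴−T₂⁴)/D₂, with D₁ = 1/ε₁+1/ε_s−1 = 4.184, D₂ = 1/ε_s+1/ε₂−1 = 3.806.
Solve for T_s⁴: T_s⁴ = (D₂·T₁⁴ + D₁·T₂⁴)/(D₁+D₂) = 1.636×10¹¹ K⁴.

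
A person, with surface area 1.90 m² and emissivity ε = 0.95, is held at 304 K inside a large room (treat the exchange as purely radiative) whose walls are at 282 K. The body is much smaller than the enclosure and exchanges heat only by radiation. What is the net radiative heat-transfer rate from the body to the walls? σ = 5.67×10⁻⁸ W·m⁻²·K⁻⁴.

P_net ≈ 227 W

For a small grey body in a large enclosure: P_net = εσA(T_body⁴ − T_wall⁴).
A = 1.90 m²; T_body⁴ − T_wall⁴ = 8.541×10⁹ − 6.324×10⁹ = 2.217×10⁹ K⁴.
|P_net| = 0.95·5.67×10⁻⁸·1.900·2.217×10⁹.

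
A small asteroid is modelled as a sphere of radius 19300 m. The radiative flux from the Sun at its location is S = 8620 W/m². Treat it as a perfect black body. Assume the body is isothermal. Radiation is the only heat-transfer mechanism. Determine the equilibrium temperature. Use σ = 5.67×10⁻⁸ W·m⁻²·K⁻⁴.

T ≈ 442 K

At equilibrium, absorbed power = emitted power.
Absorbing cross-section = πr² = 1.170×10⁹ m²; emitting surface = 4πr² = 4.681×10⁹ m² (ratio 4).
S·A_cross = εσ·A_surf·T⁴  ⇒  T⁴ = S/(4σ).
T⁴ = 1.00·8620/(4·5.67×10⁻⁸) = 3.801×10¹⁰ K⁴.
T = (3.801×10¹⁰)^(1/4).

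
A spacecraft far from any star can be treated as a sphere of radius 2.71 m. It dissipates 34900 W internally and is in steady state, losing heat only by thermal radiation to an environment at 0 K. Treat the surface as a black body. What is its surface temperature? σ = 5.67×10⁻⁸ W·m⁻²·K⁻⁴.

Steady state: internal power = radiated power, P = εσA T⁴.
Radiating area A = 4πr² = 92.29 m².
T⁴ = P/(εσA) = 34900/(1.0·5.67×10⁻⁸·92.29) = 6.670×10⁹ K⁴.
T = (6.670×10⁹)^(1/4).

T ≈ 286 K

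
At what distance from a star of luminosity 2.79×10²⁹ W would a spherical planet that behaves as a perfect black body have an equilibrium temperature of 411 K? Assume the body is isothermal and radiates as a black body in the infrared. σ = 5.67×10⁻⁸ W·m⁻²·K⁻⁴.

d ≈ 1.85×10¹² m

For an isothermal black-emitting sphere, (1−a)S·πr² = σ·4πr²·T⁴ ⇒ S = 4σT⁴/(1−a).
S = 4·5.67×10⁻⁸·(411)⁴/1.00 = 6472 W/m².
Flux falls as S = L/(4πd²), so d = √(L/(4πS)) = √(2.79×10²⁹/(4π·6472)).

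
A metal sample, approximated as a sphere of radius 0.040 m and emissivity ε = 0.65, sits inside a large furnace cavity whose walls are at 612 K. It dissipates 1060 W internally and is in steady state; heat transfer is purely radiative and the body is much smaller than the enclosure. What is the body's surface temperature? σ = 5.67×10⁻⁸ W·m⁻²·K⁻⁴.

T ≈ 1120 K

For a small grey body in a large enclosure, net radiated power = εσA(T⁴ − T_w⁴).
Steady state: P = εσA(T⁴ − T_w⁴) with A = 4πr² = 0.02011 m².
T⁴ = P/(εσA) + T_w⁴ = 1060/(0.65·5.67×10⁻⁸·0.02011) + (612)⁴
    = 1.430×10¹² + 1.403×10¹¹ = 1.571×10¹² K⁴.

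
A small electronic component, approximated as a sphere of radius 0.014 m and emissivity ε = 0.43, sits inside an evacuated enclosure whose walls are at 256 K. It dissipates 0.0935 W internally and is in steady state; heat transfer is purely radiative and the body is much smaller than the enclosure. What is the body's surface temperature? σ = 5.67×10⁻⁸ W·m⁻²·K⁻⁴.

T ≈ 277 K

For a small grey body in a large enclosure, net radiated power = εσA(T⁴ − T_w⁴).
Steady state: P = εσA(T⁴ − T_w⁴) with A = 4πr² = 0.002463 m².
T⁴ = P/(εσA) + T_w⁴ = 0.0935/(0.43·5.67×10⁻⁸·0.002463) + (256)⁴
    = 1.557×10⁹ + 4.295×10⁹ = 5.852×10⁹ K⁴.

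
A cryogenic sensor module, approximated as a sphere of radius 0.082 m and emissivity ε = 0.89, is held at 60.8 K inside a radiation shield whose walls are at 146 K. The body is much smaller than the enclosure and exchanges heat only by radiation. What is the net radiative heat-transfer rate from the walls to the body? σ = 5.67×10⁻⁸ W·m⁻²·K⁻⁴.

For a small grey body in a large enclosure: P_net = εσA(T_body⁴ − T_wall⁴).
A = 4πr² = 0.08450 m²; T_body⁴ − T_wall⁴ = 1.367×10⁷ − 4.544×10⁸ = -4.407×10⁸ K⁴.
|P_net| = 0.89·5.67×10⁻⁸·0.08450·4.407×10⁸.

P_net ≈ 1.88 W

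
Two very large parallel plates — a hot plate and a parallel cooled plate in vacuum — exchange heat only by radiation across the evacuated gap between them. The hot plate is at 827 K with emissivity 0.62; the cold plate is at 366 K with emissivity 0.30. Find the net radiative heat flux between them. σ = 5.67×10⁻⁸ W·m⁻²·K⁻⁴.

q ≈ 6460 W/m²

For two infinite grey parallel plates, q = σ(T₁⁴ − T₂⁴)/(1/ε₁ + 1/ε₂ − 1).
T₁⁴ − T₂⁴ = 4.678×10¹¹ − 1.794×10¹⁰ = 4.498×10¹¹ K⁴.
1/ε₁ + 1/ε₂ − 1 = 1.613 + 3.333 − 1 = 3.946.
q = 5.67×10⁻⁸ × 4.498×10¹¹ / 3.946.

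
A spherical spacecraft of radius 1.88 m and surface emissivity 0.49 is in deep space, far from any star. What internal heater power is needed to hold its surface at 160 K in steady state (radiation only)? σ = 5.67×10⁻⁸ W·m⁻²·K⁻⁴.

P = εσ·4πr²·T⁴.
4πr² = 44.41 m²; T⁴ = 6.554×10⁸ K⁴.
P = 0.49·5.67×10⁻⁸·44.41·6.554×10⁸.

P ≈ 809 W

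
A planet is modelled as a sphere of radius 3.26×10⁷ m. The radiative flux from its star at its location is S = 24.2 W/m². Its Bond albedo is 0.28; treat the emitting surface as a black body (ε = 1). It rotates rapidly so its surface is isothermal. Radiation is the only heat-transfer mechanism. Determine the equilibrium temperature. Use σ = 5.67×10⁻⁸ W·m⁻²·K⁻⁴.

T ≈ 93.6 K

At equilibrium, absorbed power = emitted power.
Absorbing cross-section = πr² = 3.339×10¹⁵ m²; emitting surface = 4πr² = 1.336×10¹⁶ m² (ratio 4).
(1−a)S·A_cross = εσ·A_surf·T⁴  ⇒  T⁴ = (1−a)S/(4σ).
T⁴ = 0.720·24.2/(4·5.67×10⁻⁸) = 7.683×10⁷ K⁴.
T = (7.683×10⁷)^(1/4).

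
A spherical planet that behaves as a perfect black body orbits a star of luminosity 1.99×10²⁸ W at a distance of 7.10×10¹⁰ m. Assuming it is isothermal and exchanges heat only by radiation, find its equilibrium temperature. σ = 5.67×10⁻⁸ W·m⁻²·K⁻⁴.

First find the stellar flux at distance d: S = L/(4πd²) = 1.99×10²⁸/(4π·(7.10×10¹⁰)²) = 3.141×10⁵ W/m².
For an isothermal sphere, absorbed (1−a)S·πr² = emitted σ·4πr²·T⁴, so T⁴ = (1−a)S/(4σ).
T⁴ = 1.00·3.141×10⁵/(4·5.67×10⁻⁸) = 1.385×10¹² K⁴.

T ≈ 1080 K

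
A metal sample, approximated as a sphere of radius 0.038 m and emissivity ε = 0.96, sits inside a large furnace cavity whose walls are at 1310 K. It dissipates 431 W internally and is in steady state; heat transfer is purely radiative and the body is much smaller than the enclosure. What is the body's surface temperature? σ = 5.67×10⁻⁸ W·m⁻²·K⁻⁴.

T ≈ 1360 K

For a small grey body in a large enclosure, net radiated power = εσA(T⁴ − T_w⁴).
Steady state: P = εσA(T⁴ − T_w⁴) with A = 4πr² = 0.01815 m².
T⁴ = P/(εσA) + T_w⁴ = 431/(0.96·5.67×10⁻⁸·0.01815) + (1310)⁴
    = 4.364×10¹¹ + 2.945×10¹² = 3.381×10¹² K⁴.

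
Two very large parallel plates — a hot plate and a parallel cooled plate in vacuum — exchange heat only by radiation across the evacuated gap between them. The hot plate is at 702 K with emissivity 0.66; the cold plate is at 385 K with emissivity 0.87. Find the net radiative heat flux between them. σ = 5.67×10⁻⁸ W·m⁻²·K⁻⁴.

q ≈ 7520 W/m²

For two infinite grey parallel plates, q = σ(T₁⁴ − T₂⁴)/(1/ε₁ + 1/ε₂ − 1).
T₁⁴ − T₂⁴ = 2.429×10¹¹ − 2.197×10¹⁰ = 2.209×10¹¹ K⁴.
1/ε₁ + 1/ε₂ − 1 = 1.515 + 1.149 − 1 = 1.665.
q = 5.67×10⁻⁸ × 2.209×10¹¹ / 1.665.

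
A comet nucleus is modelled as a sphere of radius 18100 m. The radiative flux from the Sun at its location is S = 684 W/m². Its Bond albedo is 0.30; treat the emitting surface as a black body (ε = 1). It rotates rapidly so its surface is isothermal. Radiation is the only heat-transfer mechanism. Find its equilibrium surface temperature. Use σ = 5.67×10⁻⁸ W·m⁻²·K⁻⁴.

T ≈ 214 K

At equilibrium, absorbed power = emitted power.
Absorbing cross-section = πr² = 1.029×10⁹ m²; emitting surface = 4πr² = 4.117×10⁹ m² (ratio 4).
(1−a)S·A_cross = εσ·A_surf·T⁴  ⇒  T⁴ = (1−a)S/(4σ).
T⁴ = 0.700·684/(4·5.67×10⁻⁸) = 2.111×10⁹ K⁴.
T = (2.111×10⁹)^(1/4).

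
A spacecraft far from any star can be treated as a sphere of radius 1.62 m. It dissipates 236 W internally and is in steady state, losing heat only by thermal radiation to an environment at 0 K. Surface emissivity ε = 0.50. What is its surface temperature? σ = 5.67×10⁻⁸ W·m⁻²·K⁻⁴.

Steady state: internal power = radiated power, P = εσA T⁴.
Radiating area A = 4πr² = 32.98 m².
T⁴ = P/(εσA) = 236/(0.50·5.67×10⁻⁸·32.98) = 2.524×10⁸ K⁴.
T = (2.524×10⁸)^(1/4).

T ≈ 126 K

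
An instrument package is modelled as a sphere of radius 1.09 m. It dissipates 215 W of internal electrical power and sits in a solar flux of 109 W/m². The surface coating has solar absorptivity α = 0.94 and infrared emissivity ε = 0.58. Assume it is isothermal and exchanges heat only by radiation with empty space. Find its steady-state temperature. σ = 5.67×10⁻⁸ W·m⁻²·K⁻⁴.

T ≈ 187 K

At steady state, absorbed solar power + internal power = radiated power.
Absorbed: α·S·A_cross = 0.94·109·3.733 = 382.4 W (cross-section πr²).
Total input = 382.4 + 215 = 597.4 W.
Radiated: εσ·A_surf·T⁴ with A_surf = 4πr² = 14.93 m².
T⁴ = 597.4/(0.58·5.67×10⁻⁸·14.93) = 1.217×10⁹ K⁴.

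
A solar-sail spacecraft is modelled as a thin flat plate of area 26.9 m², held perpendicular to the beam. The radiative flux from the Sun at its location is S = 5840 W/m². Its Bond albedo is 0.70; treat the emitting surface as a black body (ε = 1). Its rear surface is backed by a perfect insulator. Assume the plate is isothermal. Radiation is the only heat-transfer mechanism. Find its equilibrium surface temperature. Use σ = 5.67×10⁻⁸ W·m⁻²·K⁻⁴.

At equilibrium, absorbed power = emitted power.
Absorbing cross-section = A = 26.90 m²; emitting surface = A = 26.90 m² (ratio 1).
(1−a)S·A_cross = εσ·A_surf·T⁴  ⇒  T⁴ = (1−a)S/(1σ).
T⁴ = 0.300·5840/(1·5.67×10⁻⁸) = 3.090×10¹⁰ K⁴.
T = (3.090×10¹⁰)^(1/4).

T ≈ 419 K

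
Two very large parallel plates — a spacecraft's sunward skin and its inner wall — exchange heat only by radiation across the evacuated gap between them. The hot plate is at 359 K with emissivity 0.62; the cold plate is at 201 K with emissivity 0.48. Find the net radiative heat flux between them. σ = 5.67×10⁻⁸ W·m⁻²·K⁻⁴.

For two infinite grey parallel plates, q = σ(T₁⁴ − T₂⁴)/(1/ε₁ + 1/ε₂ − 1).
T₁⁴ − T₂⁴ = 1.661×10¹⁰ − 1.632×10⁹ = 1.498×10¹⁰ K⁴.
1/ε₁ + 1/ε₂ − 1 = 1.613 + 2.083 − 1 = 2.696.
q = 5.67×10⁻⁸ × 1.498×10¹⁰ / 2.696.

q ≈ 315 W/m²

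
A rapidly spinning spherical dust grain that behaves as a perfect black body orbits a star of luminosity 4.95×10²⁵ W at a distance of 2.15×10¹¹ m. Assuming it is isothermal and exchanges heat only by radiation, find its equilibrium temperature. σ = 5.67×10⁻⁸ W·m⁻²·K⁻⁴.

T ≈ 139 K

First find the stellar flux at distance d: S = L/(4πd²) = 4.95×10²⁵/(4π·(2.15×10¹¹)²) = 85.22 W/m².
For an isothermal sphere, absorbed (1−a)S·πr² = emitted σ·4πr²·T⁴, so T⁴ = (1−a)S/(4σ).
T⁴ = 1.00·85.22/(4·5.67×10⁻⁸) = 3.757×10⁸ K⁴.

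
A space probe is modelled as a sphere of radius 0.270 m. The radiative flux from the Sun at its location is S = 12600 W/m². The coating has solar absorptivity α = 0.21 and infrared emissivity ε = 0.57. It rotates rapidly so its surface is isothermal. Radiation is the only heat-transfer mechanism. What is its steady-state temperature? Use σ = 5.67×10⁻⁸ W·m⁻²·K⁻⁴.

T ≈ 378 K

At equilibrium, absorbed power = emitted power.
Absorbing cross-section = πr² = 0.2290 m²; emitting surface = 4πr² = 0.9161 m² (ratio 4).
αS·A_cross = εσ·A_surf·T⁴  ⇒  T⁴ = αS/(ε·4σ).
T⁴ = 0.210·12600/(0.57·4·5.67×10⁻⁸) = 2.047×10¹⁰ K⁴.
T = (2.047×10¹⁰)^(1/4).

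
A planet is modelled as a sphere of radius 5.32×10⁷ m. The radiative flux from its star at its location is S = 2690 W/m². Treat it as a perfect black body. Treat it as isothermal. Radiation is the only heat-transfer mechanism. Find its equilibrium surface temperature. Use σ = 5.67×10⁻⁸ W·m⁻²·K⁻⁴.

At equilibrium, absorbed power = emitted power.
Absorbing cross-section = πr² = 8.891×10¹⁵ m²; emitting surface = 4πr² = 3.557×10¹⁶ m² (ratio 4).
S·A_cross = εσ·A_surf·T⁴  ⇒  T⁴ = S/(4σ).
T⁴ = 1.00·2690/(4·5.67×10⁻⁸) = 1.186×10¹⁰ K⁴.
T = (1.186×10¹⁰)^(1/4).

T ≈ 330 K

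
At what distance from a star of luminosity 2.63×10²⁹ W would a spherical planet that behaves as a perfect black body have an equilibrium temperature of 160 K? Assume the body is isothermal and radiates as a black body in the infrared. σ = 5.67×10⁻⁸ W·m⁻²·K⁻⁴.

For an isothermal black-emitting sphere, (1−a)S·πr² = σ·4πr²·T⁴ ⇒ S = 4σT⁴/(1−a).
S = 4·5.67×10⁻⁸·(160)⁴/1.00 = 148.6 W/m².
Flux falls as S = L/(4πd²), so d = √(L/(4πS)) = √(2.63×10²⁹/(4π·148.6)).

d ≈ 1.19×10¹³ m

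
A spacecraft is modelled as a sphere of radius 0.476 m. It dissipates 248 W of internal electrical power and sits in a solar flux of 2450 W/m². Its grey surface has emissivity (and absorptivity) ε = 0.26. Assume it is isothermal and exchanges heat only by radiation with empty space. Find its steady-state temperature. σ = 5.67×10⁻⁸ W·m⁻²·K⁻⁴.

T ≈ 360 K

At steady state, absorbed solar power + internal power = radiated power.
Absorbed: α·S·A_cross = 0.26·2450·0.7118 = 453.4 W (cross-section πr²).
Total input = 453.4 + 248 = 701.4 W.
Radiated: εσ·A_surf·T⁴ with A_surf = 4πr² = 2.847 m².
T⁴ = 701.4/(0.26·5.67×10⁻⁸·2.847) = 1.671×10¹⁰ K⁴.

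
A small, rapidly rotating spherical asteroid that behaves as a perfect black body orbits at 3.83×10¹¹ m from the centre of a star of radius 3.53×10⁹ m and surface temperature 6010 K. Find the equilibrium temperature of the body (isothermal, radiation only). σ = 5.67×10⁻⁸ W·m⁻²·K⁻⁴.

T ≈ 408 K

The star's surface emits σT_*⁴; at distance d the flux is S = σT_*⁴(R_*/d)².
S = 5.67×10⁻⁸·(6010)⁴·(3.53×10⁹/3.83×10¹¹)² = 6284 W/m².
For an isothermal sphere T⁴ = (1−a)S/(4σ) = 2.771×10¹⁰ K⁴.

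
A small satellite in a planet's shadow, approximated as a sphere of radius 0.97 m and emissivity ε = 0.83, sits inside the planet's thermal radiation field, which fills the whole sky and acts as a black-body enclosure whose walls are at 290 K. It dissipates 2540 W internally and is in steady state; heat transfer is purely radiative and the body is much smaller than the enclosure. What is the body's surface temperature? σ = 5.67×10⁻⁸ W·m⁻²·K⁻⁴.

For a small grey body in a large enclosure, net radiated power = εσA(T⁴ − T_w⁴).
Steady state: P = εσA(T⁴ − T_w⁴) with A = 4πr² = 11.82 m².
T⁴ = P/(εσA) + T_w⁴ = 2540/(0.83·5.67×10⁻⁸·11.82) + (290)⁴
    = 4.565×10⁹ + 7.073×10⁹ = 1.164×10¹⁰ K⁴.

T ≈ 328 K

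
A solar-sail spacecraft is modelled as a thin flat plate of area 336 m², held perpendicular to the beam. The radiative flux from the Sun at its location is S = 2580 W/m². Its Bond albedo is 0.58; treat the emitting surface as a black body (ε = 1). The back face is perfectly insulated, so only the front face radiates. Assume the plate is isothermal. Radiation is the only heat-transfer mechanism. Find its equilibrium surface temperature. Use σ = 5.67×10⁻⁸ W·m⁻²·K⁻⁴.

At equilibrium, absorbed power = emitted power.
Absorbing cross-section = A = 336.0 m²; emitting surface = A = 336.0 m² (ratio 1).
(1−a)S·A_cross = εσ·A_surf·T⁴  ⇒  T⁴ = (1−a)S/(1σ).
T⁴ = 0.420·2580/(1·5.67×10⁻⁸) = 1.911×10¹⁰ K⁴.
T = (1.911×10¹⁰)^(1/4).

T ≈ 372 K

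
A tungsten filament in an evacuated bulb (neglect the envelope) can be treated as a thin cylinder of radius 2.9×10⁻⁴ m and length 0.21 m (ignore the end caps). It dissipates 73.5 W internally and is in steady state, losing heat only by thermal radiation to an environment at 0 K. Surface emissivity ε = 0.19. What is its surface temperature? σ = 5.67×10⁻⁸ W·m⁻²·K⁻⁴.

Steady state: internal power = radiated power, P = εσA T⁴.
Radiating area A = 2πrL = 3.826×10⁻⁴ m².
T⁴ = P/(εσA) = 73.5/(0.19·5.67×10⁻⁸·3.826×10⁻⁴) = 1.783×10¹³ K⁴.
T = (1.783×10¹³)^(1/4).

T ≈ 2050 K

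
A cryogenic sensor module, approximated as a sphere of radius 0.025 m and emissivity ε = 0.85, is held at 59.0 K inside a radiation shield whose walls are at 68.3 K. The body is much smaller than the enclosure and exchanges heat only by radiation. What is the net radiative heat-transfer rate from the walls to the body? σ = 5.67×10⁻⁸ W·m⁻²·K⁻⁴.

P_net ≈ 0.00365 W

For a small grey body in a large enclosure: P_net = εσA(T_body⁴ − T_wall⁴).
A = 4πr² = 0.007854 m²; T_body⁴ − T_wall⁴ = 1.212×10⁷ − 2.176×10⁷ = -9.644×10⁶ K⁴.
|P_net| = 0.85·5.67×10⁻⁸·0.007854·9.644×10⁶.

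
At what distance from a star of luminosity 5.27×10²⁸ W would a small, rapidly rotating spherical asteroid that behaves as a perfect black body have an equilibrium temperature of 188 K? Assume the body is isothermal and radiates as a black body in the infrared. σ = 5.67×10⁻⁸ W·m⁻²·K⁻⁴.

For an isothermal black-emitting sphere, (1−a)S·πr² = σ·4πr²·T⁴ ⇒ S = 4σT⁴/(1−a).
S = 4·5.67×10⁻⁸·(188)⁴/1.00 = 283.3 W/m².
Flux falls as S = L/(4πd²), so d = √(L/(4πS)) = √(5.27×10²⁸/(4π·283.3)).

d ≈ 3.85×10¹² m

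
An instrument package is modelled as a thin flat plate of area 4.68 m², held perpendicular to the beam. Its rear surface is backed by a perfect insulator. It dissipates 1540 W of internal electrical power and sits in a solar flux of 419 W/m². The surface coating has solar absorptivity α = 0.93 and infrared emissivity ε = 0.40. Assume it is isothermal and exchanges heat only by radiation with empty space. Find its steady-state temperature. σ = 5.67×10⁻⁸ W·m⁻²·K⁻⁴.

At steady state, absorbed solar power + internal power = radiated power.
Absorbed: α·S·A_cross = 0.93·419·4.680 = 1824 W (cross-section A).
Total input = 1824 + 1540 = 3364 W.
Radiated: εσ·A_surf·T⁴ with A_surf = A = 4.680 m².
T⁴ = 3364/(0.40·5.67×10⁻⁸·4.680) = 3.169×10¹⁰ K⁴.

T ≈ 422 K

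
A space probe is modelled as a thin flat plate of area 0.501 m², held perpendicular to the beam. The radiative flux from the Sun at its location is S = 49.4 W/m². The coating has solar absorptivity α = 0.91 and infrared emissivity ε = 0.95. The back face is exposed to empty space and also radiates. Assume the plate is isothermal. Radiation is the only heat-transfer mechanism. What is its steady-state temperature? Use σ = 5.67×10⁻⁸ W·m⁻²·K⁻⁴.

T ≈ 143 K

At equilibrium, absorbed power = emitted power.
Absorbing cross-section = A = 0.5010 m²; emitting surface = 2A = 1.002 m² (ratio 2).
αS·A_cross = εσ·A_surf·T⁴  ⇒  T⁴ = αS/(ε·2σ).
T⁴ = 0.910·49.4/(0.95·2·5.67×10⁻⁸) = 4.173×10⁸ K⁴.
T = (4.173×10⁸)^(1/4).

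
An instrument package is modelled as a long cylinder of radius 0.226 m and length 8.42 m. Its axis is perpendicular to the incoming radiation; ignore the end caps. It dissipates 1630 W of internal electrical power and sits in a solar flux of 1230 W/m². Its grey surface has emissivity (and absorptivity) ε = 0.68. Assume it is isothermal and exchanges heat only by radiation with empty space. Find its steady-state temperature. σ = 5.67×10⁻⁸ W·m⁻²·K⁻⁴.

At steady state, absorbed solar power + internal power = radiated power.
Absorbed: α·S·A_cross = 0.68·1230·3.806 = 3183 W (cross-section 2rL).
Total input = 3183 + 1630 = 4813 W.
Radiated: εσ·A_surf·T⁴ with A_surf = 2πrL = 11.96 m².
T⁴ = 4813/(0.68·5.67×10⁻⁸·11.96) = 1.044×10¹⁰ K⁴.

T ≈ 320 K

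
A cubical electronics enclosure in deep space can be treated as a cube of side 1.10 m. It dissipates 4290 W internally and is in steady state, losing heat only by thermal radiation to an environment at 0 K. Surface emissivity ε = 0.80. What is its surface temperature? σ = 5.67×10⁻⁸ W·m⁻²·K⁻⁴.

Steady state: internal power = radiated power, P = εσA T⁴.
Radiating area A = 6L² = 7.260 m².
T⁴ = P/(εσA) = 4290/(0.80·5.67×10⁻⁸·7.260) = 1.303×10¹⁰ K⁴.
T = (1.303×10¹⁰)^(1/4).

T ≈ 338 K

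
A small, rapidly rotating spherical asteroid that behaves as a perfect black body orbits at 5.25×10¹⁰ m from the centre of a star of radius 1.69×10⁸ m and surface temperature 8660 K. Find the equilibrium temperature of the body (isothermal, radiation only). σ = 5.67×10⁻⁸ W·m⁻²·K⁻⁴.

T ≈ 347 K

The star's surface emits σT_*⁴; at distance d the flux is S = σT_*⁴(R_*/d)².
S = 5.67×10⁻⁸·(8660)⁴·(1.69×10⁸/5.25×10¹⁰)² = 3305 W/m².
For an isothermal sphere T⁴ = (1−a)S/(4σ) = 1.457×10¹⁰ K⁴.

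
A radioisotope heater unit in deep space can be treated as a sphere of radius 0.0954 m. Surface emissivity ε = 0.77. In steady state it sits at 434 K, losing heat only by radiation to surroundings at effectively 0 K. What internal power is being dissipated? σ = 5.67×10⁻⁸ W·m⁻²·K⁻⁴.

Steady state: P = εσA T⁴.
A = 4πr² = 0.1144 m²; T⁴ = (434)⁴ = 3.548×10¹⁰ K⁴.
P = 0.77 × 5.67×10⁻⁸ × 0.1144 × 3.548×10¹⁰.

P ≈ 177 W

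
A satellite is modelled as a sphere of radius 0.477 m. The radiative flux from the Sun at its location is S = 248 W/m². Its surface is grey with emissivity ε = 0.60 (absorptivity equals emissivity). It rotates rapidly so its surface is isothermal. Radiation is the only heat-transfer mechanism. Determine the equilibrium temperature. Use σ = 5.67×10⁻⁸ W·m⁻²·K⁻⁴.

At equilibrium, absorbed power = emitted power.
Absorbing cross-section = πr² = 0.7148 m²; emitting surface = 4πr² = 2.859 m² (ratio 4).
εS·A_cross = εσ·A_surf·T⁴  ⇒  T⁴ = S/(4σ)   (ε cancels).
T⁴ = 248/(4·5.67×10⁻⁸) = 1.093×10⁹ K⁴.
T = (1.093×10⁹)^(1/4).

T ≈ 182 K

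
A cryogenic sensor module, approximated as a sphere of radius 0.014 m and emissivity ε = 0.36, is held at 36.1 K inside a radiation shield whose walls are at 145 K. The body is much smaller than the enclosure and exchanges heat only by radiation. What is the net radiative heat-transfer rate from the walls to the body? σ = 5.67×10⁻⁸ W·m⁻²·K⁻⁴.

P_net ≈ 0.0221 W

For a small grey body in a large enclosure: P_net = εσA(T_body⁴ − T_wall⁴).
A = 4πr² = 0.002463 m²; T_body⁴ − T_wall⁴ = 1.698×10⁶ − 4.421×10⁸ = -4.404×10⁸ K⁴.
|P_net| = 0.36·5.67×10⁻⁸·0.002463·4.404×10⁸.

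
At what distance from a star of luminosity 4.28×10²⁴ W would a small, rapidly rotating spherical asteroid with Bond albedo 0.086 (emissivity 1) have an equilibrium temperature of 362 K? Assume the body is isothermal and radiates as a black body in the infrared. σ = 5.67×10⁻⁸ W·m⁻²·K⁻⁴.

For an isothermal black-emitting sphere, (1−a)S·πr² = σ·4πr²·T⁴ ⇒ S = 4σT⁴/(1−a).
S = 4·5.67×10⁻⁸·(362)⁴/0.914 = 4261 W/m².
Flux falls as S = L/(4πd²), so d = √(L/(4πS)) = √(4.28×10²⁴/(4π·4261)).

d ≈ 8.94×10⁹ m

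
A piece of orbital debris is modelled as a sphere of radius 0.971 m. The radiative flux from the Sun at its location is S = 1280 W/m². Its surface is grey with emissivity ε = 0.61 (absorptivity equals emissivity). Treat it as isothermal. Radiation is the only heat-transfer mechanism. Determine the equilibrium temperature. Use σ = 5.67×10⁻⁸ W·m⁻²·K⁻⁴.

T ≈ 274 K

At equilibrium, absorbed power = emitted power.
Absorbing cross-section = πr² = 2.962 m²; emitting surface = 4πr² = 11.85 m² (ratio 4).
εS·A_cross = εσ·A_surf·T⁴  ⇒  T⁴ = S/(4σ)   (ε cancels).
T⁴ = 1280/(4·5.67×10⁻⁸) = 5.644×10⁹ K⁴.
T = (5.644×10⁹)^(1/4).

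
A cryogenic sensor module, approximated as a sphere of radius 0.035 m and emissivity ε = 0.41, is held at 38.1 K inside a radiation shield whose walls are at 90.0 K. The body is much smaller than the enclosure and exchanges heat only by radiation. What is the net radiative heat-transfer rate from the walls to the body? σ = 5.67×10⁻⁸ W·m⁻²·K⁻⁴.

P_net ≈ 0.0227 W

For a small grey body in a large enclosure: P_net = εσA(T_body⁴ − T_wall⁴).
A = 4πr² = 0.01539 m²; T_body⁴ − T_wall⁴ = 2.107×10⁶ − 6.561×10⁷ = -6.350×10⁷ K⁴.
|P_net| = 0.41·5.67×10⁻⁸·0.01539·6.350×10⁷.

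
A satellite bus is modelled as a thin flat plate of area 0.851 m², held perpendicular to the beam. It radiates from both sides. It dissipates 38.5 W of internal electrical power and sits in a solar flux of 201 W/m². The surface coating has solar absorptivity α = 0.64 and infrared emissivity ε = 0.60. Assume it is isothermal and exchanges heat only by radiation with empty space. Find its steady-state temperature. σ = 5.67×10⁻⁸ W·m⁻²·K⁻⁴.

At steady state, absorbed solar power + internal power = radiated power.
Absorbed: α·S·A_cross = 0.64·201·0.8510 = 109.5 W (cross-section A).
Total input = 109.5 + 38.5 = 148.0 W.
Radiated: εσ·A_surf·T⁴ with A_surf = 2A = 1.702 m².
T⁴ = 148.0/(0.60·5.67×10⁻⁸·1.702) = 2.556×10⁹ K⁴.

T ≈ 225 K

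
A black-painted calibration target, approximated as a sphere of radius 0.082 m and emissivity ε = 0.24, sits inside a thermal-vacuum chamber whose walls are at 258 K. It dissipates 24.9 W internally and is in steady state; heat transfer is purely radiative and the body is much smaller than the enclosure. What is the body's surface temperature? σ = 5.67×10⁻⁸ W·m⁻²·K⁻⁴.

T ≈ 402 K

For a small grey body in a large enclosure, net radiated power = εσA(T⁴ − T_w⁴).
Steady state: P = εσA(T⁴ − T_w⁴) with A = 4πr² = 0.08450 m².
T⁴ = P/(εσA) + T_w⁴ = 24.9/(0.24·5.67×10⁻⁸·0.08450) + (258)⁴
    = 2.166×10¹⁰ + 4.431×10⁹ = 2.609×10¹⁰ K⁴.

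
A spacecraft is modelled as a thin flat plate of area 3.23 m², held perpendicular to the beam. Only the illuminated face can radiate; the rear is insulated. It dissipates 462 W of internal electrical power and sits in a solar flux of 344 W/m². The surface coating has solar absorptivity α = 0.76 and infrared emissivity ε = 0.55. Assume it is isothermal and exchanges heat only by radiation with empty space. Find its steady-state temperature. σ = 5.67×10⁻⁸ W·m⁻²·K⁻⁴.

T ≈ 337 K

At steady state, absorbed solar power + internal power = radiated power.
Absorbed: α·S·A_cross = 0.76·344·3.230 = 844.5 W (cross-section A).
Total input = 844.5 + 462 = 1306 W.
Radiated: εσ·A_surf·T⁴ with A_surf = A = 3.230 m².
T⁴ = 1306/(0.55·5.67×10⁻⁸·3.230) = 1.297×10¹⁰ K⁴.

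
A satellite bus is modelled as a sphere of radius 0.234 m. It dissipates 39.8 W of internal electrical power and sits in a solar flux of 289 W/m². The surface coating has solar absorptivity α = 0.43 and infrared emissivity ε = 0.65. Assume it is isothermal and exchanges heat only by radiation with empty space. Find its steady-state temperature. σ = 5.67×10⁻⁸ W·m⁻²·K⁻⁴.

T ≈ 222 K

At steady state, absorbed solar power + internal power = radiated power.
Absorbed: α·S·A_cross = 0.43·289·0.1720 = 21.38 W (cross-section πr²).
Total input = 21.38 + 39.8 = 61.18 W.
Radiated: εσ·A_surf·T⁴ with A_surf = 4πr² = 0.6881 m².
T⁴ = 61.18/(0.65·5.67×10⁻⁸·0.6881) = 2.412×10⁹ K⁴.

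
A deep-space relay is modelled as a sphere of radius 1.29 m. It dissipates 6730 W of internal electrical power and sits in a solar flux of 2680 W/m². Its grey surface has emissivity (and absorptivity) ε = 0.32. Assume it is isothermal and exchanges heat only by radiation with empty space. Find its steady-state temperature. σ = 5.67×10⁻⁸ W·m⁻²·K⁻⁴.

T ≈ 415 K

At steady state, absorbed solar power + internal power = radiated power.
Absorbed: α·S·A_cross = 0.32·2680·5.228 = 4483 W (cross-section πr²).
Total input = 4483 + 6730 = 11210 W.
Radiated: εσ·A_surf·T⁴ with A_surf = 4πr² = 20.91 m².
T⁴ = 11210/(0.32·5.67×10⁻⁸·20.91) = 2.955×10¹⁰ K⁴.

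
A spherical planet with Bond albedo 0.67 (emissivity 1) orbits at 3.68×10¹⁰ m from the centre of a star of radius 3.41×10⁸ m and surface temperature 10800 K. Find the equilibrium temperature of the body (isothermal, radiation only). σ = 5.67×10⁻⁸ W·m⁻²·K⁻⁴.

T ≈ 557 K

The star's surface emits σT_*⁴; at distance d the flux is S = σT_*⁴(R_*/d)².
S = 5.67×10⁻⁸·(10800)⁴·(3.41×10⁸/3.68×10¹⁰)² = 66240 W/m².
For an isothermal sphere T⁴ = (1−a)S/(4σ) = 9.637×10¹⁰ K⁴.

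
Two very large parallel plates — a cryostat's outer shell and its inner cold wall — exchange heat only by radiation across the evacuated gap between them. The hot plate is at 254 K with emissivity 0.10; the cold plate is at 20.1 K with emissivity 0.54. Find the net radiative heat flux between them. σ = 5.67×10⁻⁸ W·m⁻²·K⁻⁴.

q ≈ 21.7 W/m²

For two infinite grey parallel plates, q = σ(T₁⁴ − T₂⁴)/(1/ε₁ + 1/ε₂ − 1).
T₁⁴ − T₂⁴ = 4.162×10⁹ − 1.632×10⁵ = 4.162×10⁹ K⁴.
1/ε₁ + 1/ε₂ − 1 = 10.00 + 1.852 − 1 = 10.85.
q = 5.67×10⁻⁸ × 4.162×10⁹ / 10.85.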